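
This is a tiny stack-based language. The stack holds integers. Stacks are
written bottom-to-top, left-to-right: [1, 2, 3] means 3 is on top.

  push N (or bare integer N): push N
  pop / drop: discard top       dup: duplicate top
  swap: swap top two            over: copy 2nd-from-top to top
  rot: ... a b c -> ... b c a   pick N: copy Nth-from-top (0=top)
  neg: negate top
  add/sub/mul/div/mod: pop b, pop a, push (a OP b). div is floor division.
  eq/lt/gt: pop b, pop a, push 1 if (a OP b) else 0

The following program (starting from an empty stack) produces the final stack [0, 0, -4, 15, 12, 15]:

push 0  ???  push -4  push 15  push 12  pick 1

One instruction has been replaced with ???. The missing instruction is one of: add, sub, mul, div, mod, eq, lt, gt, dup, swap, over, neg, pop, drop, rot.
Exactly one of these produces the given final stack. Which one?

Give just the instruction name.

Stack before ???: [0]
Stack after ???:  [0, 0]
The instruction that transforms [0] -> [0, 0] is: dup

Answer: dup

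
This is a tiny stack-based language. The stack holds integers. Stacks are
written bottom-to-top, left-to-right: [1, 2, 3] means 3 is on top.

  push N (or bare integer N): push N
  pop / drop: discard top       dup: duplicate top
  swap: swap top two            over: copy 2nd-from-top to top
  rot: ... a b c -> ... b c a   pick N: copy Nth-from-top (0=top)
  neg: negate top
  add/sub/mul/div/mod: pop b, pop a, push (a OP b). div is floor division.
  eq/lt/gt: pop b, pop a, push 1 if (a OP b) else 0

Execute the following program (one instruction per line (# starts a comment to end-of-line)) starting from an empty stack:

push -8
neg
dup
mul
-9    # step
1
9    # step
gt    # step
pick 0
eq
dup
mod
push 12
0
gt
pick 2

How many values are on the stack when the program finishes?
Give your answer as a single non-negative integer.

After 'push -8': stack = [-8] (depth 1)
After 'neg': stack = [8] (depth 1)
After 'dup': stack = [8, 8] (depth 2)
After 'mul': stack = [64] (depth 1)
After 'push -9': stack = [64, -9] (depth 2)
After 'push 1': stack = [64, -9, 1] (depth 3)
After 'push 9': stack = [64, -9, 1, 9] (depth 4)
After 'gt': stack = [64, -9, 0] (depth 3)
After 'pick 0': stack = [64, -9, 0, 0] (depth 4)
After 'eq': stack = [64, -9, 1] (depth 3)
After 'dup': stack = [64, -9, 1, 1] (depth 4)
After 'mod': stack = [64, -9, 0] (depth 3)
After 'push 12': stack = [64, -9, 0, 12] (depth 4)
After 'push 0': stack = [64, -9, 0, 12, 0] (depth 5)
After 'gt': stack = [64, -9, 0, 1] (depth 4)
After 'pick 2': stack = [64, -9, 0, 1, -9] (depth 5)

Answer: 5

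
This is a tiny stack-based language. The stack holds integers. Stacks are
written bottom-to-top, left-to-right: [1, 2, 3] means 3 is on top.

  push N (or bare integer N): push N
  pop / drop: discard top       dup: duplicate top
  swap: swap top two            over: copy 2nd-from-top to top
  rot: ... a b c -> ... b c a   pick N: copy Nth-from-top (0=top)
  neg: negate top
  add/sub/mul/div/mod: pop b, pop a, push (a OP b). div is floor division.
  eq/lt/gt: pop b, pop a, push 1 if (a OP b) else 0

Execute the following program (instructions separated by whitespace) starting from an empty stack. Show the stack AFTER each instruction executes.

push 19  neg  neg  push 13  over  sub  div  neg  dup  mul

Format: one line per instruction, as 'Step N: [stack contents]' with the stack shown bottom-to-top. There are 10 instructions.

Step 1: [19]
Step 2: [-19]
Step 3: [19]
Step 4: [19, 13]
Step 5: [19, 13, 19]
Step 6: [19, -6]
Step 7: [-4]
Step 8: [4]
Step 9: [4, 4]
Step 10: [16]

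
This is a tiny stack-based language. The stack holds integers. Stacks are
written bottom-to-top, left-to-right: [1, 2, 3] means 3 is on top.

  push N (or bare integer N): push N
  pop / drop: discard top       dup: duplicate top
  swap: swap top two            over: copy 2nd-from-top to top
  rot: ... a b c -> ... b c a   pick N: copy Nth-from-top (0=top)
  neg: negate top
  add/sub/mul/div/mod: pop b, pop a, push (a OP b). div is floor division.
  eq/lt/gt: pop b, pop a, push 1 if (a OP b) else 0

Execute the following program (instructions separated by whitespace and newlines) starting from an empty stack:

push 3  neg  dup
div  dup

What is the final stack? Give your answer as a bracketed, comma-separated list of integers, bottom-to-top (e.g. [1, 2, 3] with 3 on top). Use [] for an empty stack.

After 'push 3': [3]
After 'neg': [-3]
After 'dup': [-3, -3]
After 'div': [1]
After 'dup': [1, 1]

Answer: [1, 1]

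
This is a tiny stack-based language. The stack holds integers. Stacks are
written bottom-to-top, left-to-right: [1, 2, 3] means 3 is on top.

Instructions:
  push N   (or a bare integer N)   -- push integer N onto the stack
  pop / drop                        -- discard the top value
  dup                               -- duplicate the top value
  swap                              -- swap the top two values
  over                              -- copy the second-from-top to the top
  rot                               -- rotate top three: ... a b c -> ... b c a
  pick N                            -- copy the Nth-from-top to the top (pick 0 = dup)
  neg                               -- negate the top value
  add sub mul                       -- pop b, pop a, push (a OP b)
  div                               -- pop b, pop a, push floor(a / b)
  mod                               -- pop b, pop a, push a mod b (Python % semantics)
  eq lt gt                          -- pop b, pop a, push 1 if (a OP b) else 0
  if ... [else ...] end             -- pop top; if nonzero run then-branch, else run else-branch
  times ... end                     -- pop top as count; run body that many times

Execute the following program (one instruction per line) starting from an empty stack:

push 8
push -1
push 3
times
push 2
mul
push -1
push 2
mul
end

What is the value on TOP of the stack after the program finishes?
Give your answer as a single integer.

Answer: -2

Derivation:
After 'push 8': [8]
After 'push -1': [8, -1]
After 'push 3': [8, -1, 3]
After 'times': [8, -1]
After 'push 2': [8, -1, 2]
After 'mul': [8, -2]
After 'push -1': [8, -2, -1]
After 'push 2': [8, -2, -1, 2]
After 'mul': [8, -2, -2]
After 'push 2': [8, -2, -2, 2]
After 'mul': [8, -2, -4]
After 'push -1': [8, -2, -4, -1]
After 'push 2': [8, -2, -4, -1, 2]
After 'mul': [8, -2, -4, -2]
After 'push 2': [8, -2, -4, -2, 2]
After 'mul': [8, -2, -4, -4]
After 'push -1': [8, -2, -4, -4, -1]
After 'push 2': [8, -2, -4, -4, -1, 2]
After 'mul': [8, -2, -4, -4, -2]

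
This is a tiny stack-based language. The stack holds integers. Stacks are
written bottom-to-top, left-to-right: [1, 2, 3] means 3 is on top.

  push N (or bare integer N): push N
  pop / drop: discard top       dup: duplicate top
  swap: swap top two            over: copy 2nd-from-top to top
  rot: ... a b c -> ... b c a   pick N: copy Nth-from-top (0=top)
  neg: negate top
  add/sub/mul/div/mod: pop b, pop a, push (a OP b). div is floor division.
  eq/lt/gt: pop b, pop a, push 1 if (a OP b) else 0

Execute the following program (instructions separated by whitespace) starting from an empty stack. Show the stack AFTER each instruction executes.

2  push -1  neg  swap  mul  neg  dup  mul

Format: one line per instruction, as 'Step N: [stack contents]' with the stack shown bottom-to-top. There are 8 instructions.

Step 1: [2]
Step 2: [2, -1]
Step 3: [2, 1]
Step 4: [1, 2]
Step 5: [2]
Step 6: [-2]
Step 7: [-2, -2]
Step 8: [4]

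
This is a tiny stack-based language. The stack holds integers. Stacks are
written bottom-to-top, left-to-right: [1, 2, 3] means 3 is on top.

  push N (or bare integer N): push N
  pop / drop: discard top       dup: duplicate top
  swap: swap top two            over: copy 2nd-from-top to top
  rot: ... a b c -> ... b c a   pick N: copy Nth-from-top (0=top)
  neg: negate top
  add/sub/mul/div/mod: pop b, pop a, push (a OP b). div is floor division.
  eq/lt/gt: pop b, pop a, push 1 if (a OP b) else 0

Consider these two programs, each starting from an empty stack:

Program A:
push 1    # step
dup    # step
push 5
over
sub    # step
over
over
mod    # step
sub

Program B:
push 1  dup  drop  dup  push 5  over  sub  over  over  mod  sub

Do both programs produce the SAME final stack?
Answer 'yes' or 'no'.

Program A trace:
  After 'push 1': [1]
  After 'dup': [1, 1]
  After 'push 5': [1, 1, 5]
  After 'over': [1, 1, 5, 1]
  After 'sub': [1, 1, 4]
  After 'over': [1, 1, 4, 1]
  After 'over': [1, 1, 4, 1, 4]
  After 'mod': [1, 1, 4, 1]
  After 'sub': [1, 1, 3]
Program A final stack: [1, 1, 3]

Program B trace:
  After 'push 1': [1]
  After 'dup': [1, 1]
  After 'drop': [1]
  After 'dup': [1, 1]
  After 'push 5': [1, 1, 5]
  After 'over': [1, 1, 5, 1]
  After 'sub': [1, 1, 4]
  After 'over': [1, 1, 4, 1]
  After 'over': [1, 1, 4, 1, 4]
  After 'mod': [1, 1, 4, 1]
  After 'sub': [1, 1, 3]
Program B final stack: [1, 1, 3]
Same: yes

Answer: yes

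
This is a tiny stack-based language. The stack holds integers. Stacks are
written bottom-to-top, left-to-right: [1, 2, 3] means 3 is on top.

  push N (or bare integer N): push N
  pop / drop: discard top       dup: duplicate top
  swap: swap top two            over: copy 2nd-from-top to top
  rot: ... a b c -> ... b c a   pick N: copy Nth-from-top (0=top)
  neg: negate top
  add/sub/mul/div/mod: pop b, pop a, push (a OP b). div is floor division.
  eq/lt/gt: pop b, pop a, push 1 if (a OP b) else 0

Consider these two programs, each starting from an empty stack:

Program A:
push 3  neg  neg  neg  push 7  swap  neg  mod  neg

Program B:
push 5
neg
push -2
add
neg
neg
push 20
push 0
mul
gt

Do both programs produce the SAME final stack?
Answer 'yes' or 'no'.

Answer: no

Derivation:
Program A trace:
  After 'push 3': [3]
  After 'neg': [-3]
  After 'neg': [3]
  After 'neg': [-3]
  After 'push 7': [-3, 7]
  After 'swap': [7, -3]
  After 'neg': [7, 3]
  After 'mod': [1]
  After 'neg': [-1]
Program A final stack: [-1]

Program B trace:
  After 'push 5': [5]
  After 'neg': [-5]
  After 'push -2': [-5, -2]
  After 'add': [-7]
  After 'neg': [7]
  After 'neg': [-7]
  After 'push 20': [-7, 20]
  After 'push 0': [-7, 20, 0]
  After 'mul': [-7, 0]
  After 'gt': [0]
Program B final stack: [0]
Same: no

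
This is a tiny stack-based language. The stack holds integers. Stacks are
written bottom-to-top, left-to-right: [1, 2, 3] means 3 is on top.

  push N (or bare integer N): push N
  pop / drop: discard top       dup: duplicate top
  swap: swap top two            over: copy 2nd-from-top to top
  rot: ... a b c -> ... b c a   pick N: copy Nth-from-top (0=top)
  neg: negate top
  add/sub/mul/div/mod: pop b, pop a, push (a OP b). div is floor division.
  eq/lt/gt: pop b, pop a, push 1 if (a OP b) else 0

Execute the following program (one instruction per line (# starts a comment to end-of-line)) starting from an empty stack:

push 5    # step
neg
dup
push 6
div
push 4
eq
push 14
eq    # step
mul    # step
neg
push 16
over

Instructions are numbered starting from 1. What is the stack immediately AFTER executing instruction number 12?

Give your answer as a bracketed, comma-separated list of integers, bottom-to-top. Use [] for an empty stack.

Step 1 ('push 5'): [5]
Step 2 ('neg'): [-5]
Step 3 ('dup'): [-5, -5]
Step 4 ('push 6'): [-5, -5, 6]
Step 5 ('div'): [-5, -1]
Step 6 ('push 4'): [-5, -1, 4]
Step 7 ('eq'): [-5, 0]
Step 8 ('push 14'): [-5, 0, 14]
Step 9 ('eq'): [-5, 0]
Step 10 ('mul'): [0]
Step 11 ('neg'): [0]
Step 12 ('push 16'): [0, 16]

Answer: [0, 16]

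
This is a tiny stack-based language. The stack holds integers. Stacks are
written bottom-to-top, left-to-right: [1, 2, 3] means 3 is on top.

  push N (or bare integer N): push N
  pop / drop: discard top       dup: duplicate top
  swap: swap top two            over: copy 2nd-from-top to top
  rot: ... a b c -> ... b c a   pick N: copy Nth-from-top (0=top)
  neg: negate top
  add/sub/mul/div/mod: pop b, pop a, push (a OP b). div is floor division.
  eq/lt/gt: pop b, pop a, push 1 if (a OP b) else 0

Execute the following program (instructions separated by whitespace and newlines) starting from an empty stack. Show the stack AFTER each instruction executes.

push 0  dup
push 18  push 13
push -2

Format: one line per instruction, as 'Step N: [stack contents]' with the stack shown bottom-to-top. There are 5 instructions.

Step 1: [0]
Step 2: [0, 0]
Step 3: [0, 0, 18]
Step 4: [0, 0, 18, 13]
Step 5: [0, 0, 18, 13, -2]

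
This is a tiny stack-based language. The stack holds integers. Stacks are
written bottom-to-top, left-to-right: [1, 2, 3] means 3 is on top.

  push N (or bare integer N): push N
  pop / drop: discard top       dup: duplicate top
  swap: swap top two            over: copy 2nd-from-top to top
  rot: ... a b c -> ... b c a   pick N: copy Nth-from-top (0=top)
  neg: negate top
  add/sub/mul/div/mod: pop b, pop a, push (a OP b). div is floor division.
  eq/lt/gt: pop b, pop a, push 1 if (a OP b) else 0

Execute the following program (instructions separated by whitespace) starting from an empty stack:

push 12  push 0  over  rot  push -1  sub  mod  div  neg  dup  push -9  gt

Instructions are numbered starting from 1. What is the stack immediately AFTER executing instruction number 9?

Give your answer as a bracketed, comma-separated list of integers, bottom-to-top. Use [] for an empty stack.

Answer: [0]

Derivation:
Step 1 ('push 12'): [12]
Step 2 ('push 0'): [12, 0]
Step 3 ('over'): [12, 0, 12]
Step 4 ('rot'): [0, 12, 12]
Step 5 ('push -1'): [0, 12, 12, -1]
Step 6 ('sub'): [0, 12, 13]
Step 7 ('mod'): [0, 12]
Step 8 ('div'): [0]
Step 9 ('neg'): [0]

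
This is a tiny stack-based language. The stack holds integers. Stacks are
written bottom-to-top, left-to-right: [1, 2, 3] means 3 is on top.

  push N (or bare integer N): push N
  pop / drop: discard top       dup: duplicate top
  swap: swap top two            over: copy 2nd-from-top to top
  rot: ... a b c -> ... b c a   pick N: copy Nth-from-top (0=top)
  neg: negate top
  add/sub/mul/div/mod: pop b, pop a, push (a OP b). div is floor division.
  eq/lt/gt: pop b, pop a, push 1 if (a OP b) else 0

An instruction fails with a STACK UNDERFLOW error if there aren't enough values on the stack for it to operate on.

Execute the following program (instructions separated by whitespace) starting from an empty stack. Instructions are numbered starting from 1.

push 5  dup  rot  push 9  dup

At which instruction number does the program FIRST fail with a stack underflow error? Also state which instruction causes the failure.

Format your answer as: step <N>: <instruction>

Answer: step 3: rot

Derivation:
Step 1 ('push 5'): stack = [5], depth = 1
Step 2 ('dup'): stack = [5, 5], depth = 2
Step 3 ('rot'): needs 3 value(s) but depth is 2 — STACK UNDERFLOW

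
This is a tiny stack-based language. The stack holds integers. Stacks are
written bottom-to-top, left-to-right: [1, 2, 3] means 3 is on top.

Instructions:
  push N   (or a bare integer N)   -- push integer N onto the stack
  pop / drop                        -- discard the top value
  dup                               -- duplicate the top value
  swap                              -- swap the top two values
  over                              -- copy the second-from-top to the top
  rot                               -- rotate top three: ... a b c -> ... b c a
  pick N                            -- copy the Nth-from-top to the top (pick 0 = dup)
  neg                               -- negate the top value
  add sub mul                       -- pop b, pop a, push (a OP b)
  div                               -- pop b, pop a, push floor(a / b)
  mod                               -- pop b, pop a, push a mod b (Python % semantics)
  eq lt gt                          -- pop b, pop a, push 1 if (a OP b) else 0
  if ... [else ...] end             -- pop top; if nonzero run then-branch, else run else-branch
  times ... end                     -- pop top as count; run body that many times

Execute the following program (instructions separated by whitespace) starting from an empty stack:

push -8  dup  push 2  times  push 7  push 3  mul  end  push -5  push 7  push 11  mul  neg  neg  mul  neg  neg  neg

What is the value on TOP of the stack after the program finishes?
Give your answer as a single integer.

Answer: 385

Derivation:
After 'push -8': [-8]
After 'dup': [-8, -8]
After 'push 2': [-8, -8, 2]
After 'times': [-8, -8]
After 'push 7': [-8, -8, 7]
After 'push 3': [-8, -8, 7, 3]
After 'mul': [-8, -8, 21]
After 'push 7': [-8, -8, 21, 7]
After 'push 3': [-8, -8, 21, 7, 3]
After 'mul': [-8, -8, 21, 21]
After 'push -5': [-8, -8, 21, 21, -5]
After 'push 7': [-8, -8, 21, 21, -5, 7]
After 'push 11': [-8, -8, 21, 21, -5, 7, 11]
After 'mul': [-8, -8, 21, 21, -5, 77]
After 'neg': [-8, -8, 21, 21, -5, -77]
After 'neg': [-8, -8, 21, 21, -5, 77]
After 'mul': [-8, -8, 21, 21, -385]
After 'neg': [-8, -8, 21, 21, 385]
After 'neg': [-8, -8, 21, 21, -385]
After 'neg': [-8, -8, 21, 21, 385]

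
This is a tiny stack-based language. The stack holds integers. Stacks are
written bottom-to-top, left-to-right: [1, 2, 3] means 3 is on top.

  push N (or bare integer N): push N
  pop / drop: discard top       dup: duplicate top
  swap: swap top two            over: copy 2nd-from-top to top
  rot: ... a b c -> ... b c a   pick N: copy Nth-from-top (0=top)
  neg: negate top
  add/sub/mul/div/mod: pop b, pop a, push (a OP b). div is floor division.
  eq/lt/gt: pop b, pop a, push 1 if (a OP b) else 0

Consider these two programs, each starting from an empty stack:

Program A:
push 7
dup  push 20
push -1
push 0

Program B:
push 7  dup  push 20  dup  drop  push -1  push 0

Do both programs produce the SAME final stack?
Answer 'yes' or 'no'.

Program A trace:
  After 'push 7': [7]
  After 'dup': [7, 7]
  After 'push 20': [7, 7, 20]
  After 'push -1': [7, 7, 20, -1]
  After 'push 0': [7, 7, 20, -1, 0]
Program A final stack: [7, 7, 20, -1, 0]

Program B trace:
  After 'push 7': [7]
  After 'dup': [7, 7]
  After 'push 20': [7, 7, 20]
  After 'dup': [7, 7, 20, 20]
  After 'drop': [7, 7, 20]
  After 'push -1': [7, 7, 20, -1]
  After 'push 0': [7, 7, 20, -1, 0]
Program B final stack: [7, 7, 20, -1, 0]
Same: yes

Answer: yes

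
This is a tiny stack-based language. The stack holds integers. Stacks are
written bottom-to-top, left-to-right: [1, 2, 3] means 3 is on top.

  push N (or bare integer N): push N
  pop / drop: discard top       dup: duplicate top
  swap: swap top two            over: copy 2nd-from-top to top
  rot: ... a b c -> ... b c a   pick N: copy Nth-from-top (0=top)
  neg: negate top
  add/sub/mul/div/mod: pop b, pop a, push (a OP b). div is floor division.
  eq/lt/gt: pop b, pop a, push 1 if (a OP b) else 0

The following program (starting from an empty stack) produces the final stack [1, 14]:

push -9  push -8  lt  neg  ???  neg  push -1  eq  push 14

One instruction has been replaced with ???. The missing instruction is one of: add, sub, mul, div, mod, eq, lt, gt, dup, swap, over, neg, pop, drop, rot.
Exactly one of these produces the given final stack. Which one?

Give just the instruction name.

Stack before ???: [-1]
Stack after ???:  [1]
The instruction that transforms [-1] -> [1] is: neg

Answer: neg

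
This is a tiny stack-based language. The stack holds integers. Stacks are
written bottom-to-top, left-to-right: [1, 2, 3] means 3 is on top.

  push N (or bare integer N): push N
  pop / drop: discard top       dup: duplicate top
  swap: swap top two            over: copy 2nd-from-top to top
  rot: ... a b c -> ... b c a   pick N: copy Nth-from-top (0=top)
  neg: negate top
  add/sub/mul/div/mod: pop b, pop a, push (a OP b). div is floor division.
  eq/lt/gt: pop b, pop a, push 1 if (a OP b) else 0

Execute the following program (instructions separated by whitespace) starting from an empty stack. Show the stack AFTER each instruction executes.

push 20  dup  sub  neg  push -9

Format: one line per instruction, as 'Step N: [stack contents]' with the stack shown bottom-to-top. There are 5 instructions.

Step 1: [20]
Step 2: [20, 20]
Step 3: [0]
Step 4: [0]
Step 5: [0, -9]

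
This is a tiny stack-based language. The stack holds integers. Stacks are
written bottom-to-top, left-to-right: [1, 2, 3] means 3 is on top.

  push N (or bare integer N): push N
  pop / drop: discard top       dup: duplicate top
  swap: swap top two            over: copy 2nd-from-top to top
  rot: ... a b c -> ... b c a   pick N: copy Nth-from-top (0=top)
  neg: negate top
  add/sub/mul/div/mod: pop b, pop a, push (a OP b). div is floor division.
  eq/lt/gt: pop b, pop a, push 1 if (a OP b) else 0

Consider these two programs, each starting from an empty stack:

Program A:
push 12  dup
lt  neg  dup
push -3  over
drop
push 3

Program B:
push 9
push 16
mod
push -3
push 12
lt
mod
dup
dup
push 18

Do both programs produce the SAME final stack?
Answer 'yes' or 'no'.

Answer: no

Derivation:
Program A trace:
  After 'push 12': [12]
  After 'dup': [12, 12]
  After 'lt': [0]
  After 'neg': [0]
  After 'dup': [0, 0]
  After 'push -3': [0, 0, -3]
  After 'over': [0, 0, -3, 0]
  After 'drop': [0, 0, -3]
  After 'push 3': [0, 0, -3, 3]
Program A final stack: [0, 0, -3, 3]

Program B trace:
  After 'push 9': [9]
  After 'push 16': [9, 16]
  After 'mod': [9]
  After 'push -3': [9, -3]
  After 'push 12': [9, -3, 12]
  After 'lt': [9, 1]
  After 'mod': [0]
  After 'dup': [0, 0]
  After 'dup': [0, 0, 0]
  After 'push 18': [0, 0, 0, 18]
Program B final stack: [0, 0, 0, 18]
Same: no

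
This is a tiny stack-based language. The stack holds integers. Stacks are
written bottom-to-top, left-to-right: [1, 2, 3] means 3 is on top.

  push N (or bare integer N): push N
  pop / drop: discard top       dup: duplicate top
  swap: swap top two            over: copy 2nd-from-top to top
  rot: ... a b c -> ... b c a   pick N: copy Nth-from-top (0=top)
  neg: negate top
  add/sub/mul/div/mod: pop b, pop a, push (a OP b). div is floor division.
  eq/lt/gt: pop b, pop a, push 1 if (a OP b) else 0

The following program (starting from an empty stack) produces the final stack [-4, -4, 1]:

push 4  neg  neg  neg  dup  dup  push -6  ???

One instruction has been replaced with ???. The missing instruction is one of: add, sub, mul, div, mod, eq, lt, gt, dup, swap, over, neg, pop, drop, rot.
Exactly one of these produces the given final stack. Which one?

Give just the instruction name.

Stack before ???: [-4, -4, -4, -6]
Stack after ???:  [-4, -4, 1]
The instruction that transforms [-4, -4, -4, -6] -> [-4, -4, 1] is: gt

Answer: gt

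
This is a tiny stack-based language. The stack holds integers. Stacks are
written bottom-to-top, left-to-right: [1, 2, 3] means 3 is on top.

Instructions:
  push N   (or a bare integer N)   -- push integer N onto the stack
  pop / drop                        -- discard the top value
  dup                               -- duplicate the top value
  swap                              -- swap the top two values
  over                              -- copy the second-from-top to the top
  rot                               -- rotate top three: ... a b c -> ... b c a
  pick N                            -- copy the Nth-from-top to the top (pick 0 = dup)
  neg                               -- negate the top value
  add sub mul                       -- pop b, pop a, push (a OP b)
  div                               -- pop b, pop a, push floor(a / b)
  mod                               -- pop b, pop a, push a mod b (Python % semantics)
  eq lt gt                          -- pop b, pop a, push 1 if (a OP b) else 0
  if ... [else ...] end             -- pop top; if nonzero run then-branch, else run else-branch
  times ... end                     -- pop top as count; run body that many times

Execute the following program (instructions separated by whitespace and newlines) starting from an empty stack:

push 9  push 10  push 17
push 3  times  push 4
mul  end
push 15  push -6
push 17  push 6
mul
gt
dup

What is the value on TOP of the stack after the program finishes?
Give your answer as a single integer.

After 'push 9': [9]
After 'push 10': [9, 10]
After 'push 17': [9, 10, 17]
After 'push 3': [9, 10, 17, 3]
After 'times': [9, 10, 17]
After 'push 4': [9, 10, 17, 4]
After 'mul': [9, 10, 68]
After 'push 4': [9, 10, 68, 4]
After 'mul': [9, 10, 272]
After 'push 4': [9, 10, 272, 4]
After 'mul': [9, 10, 1088]
After 'push 15': [9, 10, 1088, 15]
After 'push -6': [9, 10, 1088, 15, -6]
After 'push 17': [9, 10, 1088, 15, -6, 17]
After 'push 6': [9, 10, 1088, 15, -6, 17, 6]
After 'mul': [9, 10, 1088, 15, -6, 102]
After 'gt': [9, 10, 1088, 15, 0]
After 'dup': [9, 10, 1088, 15, 0, 0]

Answer: 0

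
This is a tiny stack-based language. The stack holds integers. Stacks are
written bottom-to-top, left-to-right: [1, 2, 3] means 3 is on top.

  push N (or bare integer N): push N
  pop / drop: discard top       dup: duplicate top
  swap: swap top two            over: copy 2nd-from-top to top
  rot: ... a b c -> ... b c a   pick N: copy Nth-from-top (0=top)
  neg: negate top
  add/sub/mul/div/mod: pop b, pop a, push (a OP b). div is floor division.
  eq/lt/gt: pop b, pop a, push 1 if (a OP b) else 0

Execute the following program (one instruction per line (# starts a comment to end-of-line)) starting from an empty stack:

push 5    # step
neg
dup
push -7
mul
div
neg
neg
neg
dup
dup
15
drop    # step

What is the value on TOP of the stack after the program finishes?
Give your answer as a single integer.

After 'push 5': [5]
After 'neg': [-5]
After 'dup': [-5, -5]
After 'push -7': [-5, -5, -7]
After 'mul': [-5, 35]
After 'div': [-1]
After 'neg': [1]
After 'neg': [-1]
After 'neg': [1]
After 'dup': [1, 1]
After 'dup': [1, 1, 1]
After 'push 15': [1, 1, 1, 15]
After 'drop': [1, 1, 1]

Answer: 1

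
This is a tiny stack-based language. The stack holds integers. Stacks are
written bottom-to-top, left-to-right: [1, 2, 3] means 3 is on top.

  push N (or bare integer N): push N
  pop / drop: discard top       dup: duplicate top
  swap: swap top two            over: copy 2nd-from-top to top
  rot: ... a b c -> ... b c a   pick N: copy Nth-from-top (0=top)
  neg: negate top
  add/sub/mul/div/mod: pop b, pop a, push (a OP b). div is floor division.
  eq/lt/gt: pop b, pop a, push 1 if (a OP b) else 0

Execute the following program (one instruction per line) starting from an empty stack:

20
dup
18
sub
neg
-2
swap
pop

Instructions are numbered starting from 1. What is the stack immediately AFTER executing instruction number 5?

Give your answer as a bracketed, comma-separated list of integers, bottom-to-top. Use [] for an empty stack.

Answer: [20, -2]

Derivation:
Step 1 ('20'): [20]
Step 2 ('dup'): [20, 20]
Step 3 ('18'): [20, 20, 18]
Step 4 ('sub'): [20, 2]
Step 5 ('neg'): [20, -2]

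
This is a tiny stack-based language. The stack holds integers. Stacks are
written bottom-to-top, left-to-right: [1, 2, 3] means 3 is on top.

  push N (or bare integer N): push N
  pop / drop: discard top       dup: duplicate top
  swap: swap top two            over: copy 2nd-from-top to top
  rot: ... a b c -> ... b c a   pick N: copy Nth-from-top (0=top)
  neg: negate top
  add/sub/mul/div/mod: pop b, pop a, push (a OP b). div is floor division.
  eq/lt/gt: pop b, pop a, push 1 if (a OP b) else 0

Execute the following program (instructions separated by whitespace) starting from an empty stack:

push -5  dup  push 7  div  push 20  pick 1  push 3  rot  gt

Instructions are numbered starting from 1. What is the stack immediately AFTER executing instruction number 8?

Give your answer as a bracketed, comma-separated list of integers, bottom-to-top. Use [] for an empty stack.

Answer: [-5, -1, -1, 3, 20]

Derivation:
Step 1 ('push -5'): [-5]
Step 2 ('dup'): [-5, -5]
Step 3 ('push 7'): [-5, -5, 7]
Step 4 ('div'): [-5, -1]
Step 5 ('push 20'): [-5, -1, 20]
Step 6 ('pick 1'): [-5, -1, 20, -1]
Step 7 ('push 3'): [-5, -1, 20, -1, 3]
Step 8 ('rot'): [-5, -1, -1, 3, 20]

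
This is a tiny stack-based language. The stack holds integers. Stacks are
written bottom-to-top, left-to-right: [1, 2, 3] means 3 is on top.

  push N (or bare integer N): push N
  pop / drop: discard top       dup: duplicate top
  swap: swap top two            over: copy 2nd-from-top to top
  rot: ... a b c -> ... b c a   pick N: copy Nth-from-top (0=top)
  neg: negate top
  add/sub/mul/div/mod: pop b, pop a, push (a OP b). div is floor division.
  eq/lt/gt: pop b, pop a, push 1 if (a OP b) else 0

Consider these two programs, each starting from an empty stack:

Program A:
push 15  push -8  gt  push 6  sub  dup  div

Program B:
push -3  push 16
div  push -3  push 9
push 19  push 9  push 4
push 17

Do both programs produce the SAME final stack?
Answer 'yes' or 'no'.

Answer: no

Derivation:
Program A trace:
  After 'push 15': [15]
  After 'push -8': [15, -8]
  After 'gt': [1]
  After 'push 6': [1, 6]
  After 'sub': [-5]
  After 'dup': [-5, -5]
  After 'div': [1]
Program A final stack: [1]

Program B trace:
  After 'push -3': [-3]
  After 'push 16': [-3, 16]
  After 'div': [-1]
  After 'push -3': [-1, -3]
  After 'push 9': [-1, -3, 9]
  After 'push 19': [-1, -3, 9, 19]
  After 'push 9': [-1, -3, 9, 19, 9]
  After 'push 4': [-1, -3, 9, 19, 9, 4]
  After 'push 17': [-1, -3, 9, 19, 9, 4, 17]
Program B final stack: [-1, -3, 9, 19, 9, 4, 17]
Same: no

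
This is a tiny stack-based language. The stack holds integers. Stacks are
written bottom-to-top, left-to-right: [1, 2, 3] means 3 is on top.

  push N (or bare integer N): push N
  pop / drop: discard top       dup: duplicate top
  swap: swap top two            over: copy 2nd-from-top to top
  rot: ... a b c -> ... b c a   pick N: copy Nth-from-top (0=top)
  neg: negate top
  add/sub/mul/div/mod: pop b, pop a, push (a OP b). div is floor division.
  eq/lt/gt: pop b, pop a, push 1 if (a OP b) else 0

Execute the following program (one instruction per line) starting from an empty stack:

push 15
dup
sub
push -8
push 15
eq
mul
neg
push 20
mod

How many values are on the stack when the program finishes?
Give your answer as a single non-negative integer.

Answer: 1

Derivation:
After 'push 15': stack = [15] (depth 1)
After 'dup': stack = [15, 15] (depth 2)
After 'sub': stack = [0] (depth 1)
After 'push -8': stack = [0, -8] (depth 2)
After 'push 15': stack = [0, -8, 15] (depth 3)
After 'eq': stack = [0, 0] (depth 2)
After 'mul': stack = [0] (depth 1)
After 'neg': stack = [0] (depth 1)
After 'push 20': stack = [0, 20] (depth 2)
After 'mod': stack = [0] (depth 1)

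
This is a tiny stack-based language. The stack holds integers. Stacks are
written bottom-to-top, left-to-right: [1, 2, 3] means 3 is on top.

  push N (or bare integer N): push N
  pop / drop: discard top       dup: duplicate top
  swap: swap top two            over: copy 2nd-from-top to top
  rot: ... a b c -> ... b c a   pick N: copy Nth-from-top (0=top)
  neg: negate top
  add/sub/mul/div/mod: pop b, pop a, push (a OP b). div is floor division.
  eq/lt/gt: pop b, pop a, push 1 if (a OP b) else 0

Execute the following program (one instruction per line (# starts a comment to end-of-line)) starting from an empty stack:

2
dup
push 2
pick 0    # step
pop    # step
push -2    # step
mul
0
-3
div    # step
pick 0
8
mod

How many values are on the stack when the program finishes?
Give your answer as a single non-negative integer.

Answer: 5

Derivation:
After 'push 2': stack = [2] (depth 1)
After 'dup': stack = [2, 2] (depth 2)
After 'push 2': stack = [2, 2, 2] (depth 3)
After 'pick 0': stack = [2, 2, 2, 2] (depth 4)
After 'pop': stack = [2, 2, 2] (depth 3)
After 'push -2': stack = [2, 2, 2, -2] (depth 4)
After 'mul': stack = [2, 2, -4] (depth 3)
After 'push 0': stack = [2, 2, -4, 0] (depth 4)
After 'push -3': stack = [2, 2, -4, 0, -3] (depth 5)
After 'div': stack = [2, 2, -4, 0] (depth 4)
After 'pick 0': stack = [2, 2, -4, 0, 0] (depth 5)
After 'push 8': stack = [2, 2, -4, 0, 0, 8] (depth 6)
After 'mod': stack = [2, 2, -4, 0, 0] (depth 5)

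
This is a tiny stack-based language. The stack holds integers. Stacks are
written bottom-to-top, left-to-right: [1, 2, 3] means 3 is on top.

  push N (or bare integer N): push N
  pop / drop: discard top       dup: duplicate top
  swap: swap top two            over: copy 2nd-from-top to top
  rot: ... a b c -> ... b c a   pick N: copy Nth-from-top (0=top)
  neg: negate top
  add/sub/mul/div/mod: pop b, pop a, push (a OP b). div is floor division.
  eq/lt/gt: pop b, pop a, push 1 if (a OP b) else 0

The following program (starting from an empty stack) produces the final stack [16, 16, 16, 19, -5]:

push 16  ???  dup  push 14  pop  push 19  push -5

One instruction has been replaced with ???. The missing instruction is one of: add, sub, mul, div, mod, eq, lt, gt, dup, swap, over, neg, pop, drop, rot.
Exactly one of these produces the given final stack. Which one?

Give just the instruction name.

Stack before ???: [16]
Stack after ???:  [16, 16]
The instruction that transforms [16] -> [16, 16] is: dup

Answer: dup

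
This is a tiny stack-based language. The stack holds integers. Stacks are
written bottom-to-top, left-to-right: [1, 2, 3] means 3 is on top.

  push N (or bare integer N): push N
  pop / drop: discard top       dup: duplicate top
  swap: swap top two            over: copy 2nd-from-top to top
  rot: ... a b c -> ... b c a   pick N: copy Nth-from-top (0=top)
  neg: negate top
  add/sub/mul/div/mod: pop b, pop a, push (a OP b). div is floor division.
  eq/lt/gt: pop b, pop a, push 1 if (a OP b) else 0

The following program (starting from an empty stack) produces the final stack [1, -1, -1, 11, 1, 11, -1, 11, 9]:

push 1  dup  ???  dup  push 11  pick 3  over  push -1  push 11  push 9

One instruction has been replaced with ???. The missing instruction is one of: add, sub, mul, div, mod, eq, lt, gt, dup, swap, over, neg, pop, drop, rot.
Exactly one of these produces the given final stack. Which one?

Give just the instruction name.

Stack before ???: [1, 1]
Stack after ???:  [1, -1]
The instruction that transforms [1, 1] -> [1, -1] is: neg

Answer: neg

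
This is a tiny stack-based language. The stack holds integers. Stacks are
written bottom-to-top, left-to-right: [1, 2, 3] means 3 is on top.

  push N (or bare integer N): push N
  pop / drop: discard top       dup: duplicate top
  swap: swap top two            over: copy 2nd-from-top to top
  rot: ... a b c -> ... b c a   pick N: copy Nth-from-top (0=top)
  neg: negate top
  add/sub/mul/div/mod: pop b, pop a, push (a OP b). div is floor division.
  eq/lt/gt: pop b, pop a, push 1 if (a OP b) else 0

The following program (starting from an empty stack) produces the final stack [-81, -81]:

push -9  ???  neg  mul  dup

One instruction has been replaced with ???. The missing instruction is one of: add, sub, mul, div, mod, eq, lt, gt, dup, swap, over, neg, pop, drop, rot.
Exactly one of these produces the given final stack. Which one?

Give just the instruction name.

Answer: dup

Derivation:
Stack before ???: [-9]
Stack after ???:  [-9, -9]
The instruction that transforms [-9] -> [-9, -9] is: dup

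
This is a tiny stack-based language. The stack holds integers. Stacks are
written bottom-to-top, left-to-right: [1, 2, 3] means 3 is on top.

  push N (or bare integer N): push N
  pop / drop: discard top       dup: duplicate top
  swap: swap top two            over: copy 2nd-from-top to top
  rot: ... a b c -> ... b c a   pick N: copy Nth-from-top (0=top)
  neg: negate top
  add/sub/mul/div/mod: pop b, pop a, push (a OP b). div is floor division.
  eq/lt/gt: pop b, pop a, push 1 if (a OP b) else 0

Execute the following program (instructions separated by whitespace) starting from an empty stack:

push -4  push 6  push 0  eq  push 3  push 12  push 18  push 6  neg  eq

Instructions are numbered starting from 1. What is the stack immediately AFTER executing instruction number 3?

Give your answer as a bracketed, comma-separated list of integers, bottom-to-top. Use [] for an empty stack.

Answer: [-4, 6, 0]

Derivation:
Step 1 ('push -4'): [-4]
Step 2 ('push 6'): [-4, 6]
Step 3 ('push 0'): [-4, 6, 0]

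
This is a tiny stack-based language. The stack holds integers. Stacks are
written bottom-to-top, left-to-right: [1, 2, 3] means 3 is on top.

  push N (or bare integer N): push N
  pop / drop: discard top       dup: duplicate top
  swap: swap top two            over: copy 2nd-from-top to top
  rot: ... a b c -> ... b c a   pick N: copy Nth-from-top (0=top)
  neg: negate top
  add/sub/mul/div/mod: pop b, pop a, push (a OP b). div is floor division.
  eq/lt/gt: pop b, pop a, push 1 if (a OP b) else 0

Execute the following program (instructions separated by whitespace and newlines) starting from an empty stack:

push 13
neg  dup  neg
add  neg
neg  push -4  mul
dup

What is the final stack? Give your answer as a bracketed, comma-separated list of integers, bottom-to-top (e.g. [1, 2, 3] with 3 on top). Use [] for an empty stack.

Answer: [0, 0]

Derivation:
After 'push 13': [13]
After 'neg': [-13]
After 'dup': [-13, -13]
After 'neg': [-13, 13]
After 'add': [0]
After 'neg': [0]
After 'neg': [0]
After 'push -4': [0, -4]
After 'mul': [0]
After 'dup': [0, 0]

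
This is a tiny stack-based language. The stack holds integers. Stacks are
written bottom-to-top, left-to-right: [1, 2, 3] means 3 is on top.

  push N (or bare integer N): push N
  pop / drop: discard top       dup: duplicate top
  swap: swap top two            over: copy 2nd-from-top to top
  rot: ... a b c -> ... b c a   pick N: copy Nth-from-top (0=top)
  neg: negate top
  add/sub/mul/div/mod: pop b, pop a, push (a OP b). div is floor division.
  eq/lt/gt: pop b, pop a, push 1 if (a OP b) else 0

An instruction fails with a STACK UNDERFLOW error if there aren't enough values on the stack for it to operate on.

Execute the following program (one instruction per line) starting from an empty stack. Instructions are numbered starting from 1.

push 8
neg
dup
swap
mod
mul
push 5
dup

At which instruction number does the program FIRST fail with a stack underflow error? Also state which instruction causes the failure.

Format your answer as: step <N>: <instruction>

Answer: step 6: mul

Derivation:
Step 1 ('push 8'): stack = [8], depth = 1
Step 2 ('neg'): stack = [-8], depth = 1
Step 3 ('dup'): stack = [-8, -8], depth = 2
Step 4 ('swap'): stack = [-8, -8], depth = 2
Step 5 ('mod'): stack = [0], depth = 1
Step 6 ('mul'): needs 2 value(s) but depth is 1 — STACK UNDERFLOW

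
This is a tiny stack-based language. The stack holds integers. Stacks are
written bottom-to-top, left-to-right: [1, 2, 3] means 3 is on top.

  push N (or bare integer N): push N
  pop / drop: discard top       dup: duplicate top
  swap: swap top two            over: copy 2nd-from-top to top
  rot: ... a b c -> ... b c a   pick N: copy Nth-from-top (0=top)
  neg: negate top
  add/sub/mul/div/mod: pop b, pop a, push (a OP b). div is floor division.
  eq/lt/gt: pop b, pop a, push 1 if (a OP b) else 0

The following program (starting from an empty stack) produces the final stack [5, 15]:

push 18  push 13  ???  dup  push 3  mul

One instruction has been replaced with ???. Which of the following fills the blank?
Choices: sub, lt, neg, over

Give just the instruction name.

Stack before ???: [18, 13]
Stack after ???:  [5]
Checking each choice:
  sub: MATCH
  lt: produces [0, 0]
  neg: produces [18, -13, -39]
  over: produces [18, 13, 18, 54]


Answer: sub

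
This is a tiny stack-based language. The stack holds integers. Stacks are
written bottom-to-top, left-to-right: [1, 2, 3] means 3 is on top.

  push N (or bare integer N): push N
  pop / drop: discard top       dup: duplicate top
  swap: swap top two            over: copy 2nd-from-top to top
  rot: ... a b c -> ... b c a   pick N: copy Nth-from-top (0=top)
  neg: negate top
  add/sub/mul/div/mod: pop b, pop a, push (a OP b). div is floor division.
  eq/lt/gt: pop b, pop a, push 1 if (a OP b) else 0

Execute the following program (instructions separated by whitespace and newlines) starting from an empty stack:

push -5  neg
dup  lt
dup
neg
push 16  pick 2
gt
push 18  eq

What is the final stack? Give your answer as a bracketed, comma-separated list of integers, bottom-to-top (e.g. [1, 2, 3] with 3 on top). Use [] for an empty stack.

After 'push -5': [-5]
After 'neg': [5]
After 'dup': [5, 5]
After 'lt': [0]
After 'dup': [0, 0]
After 'neg': [0, 0]
After 'push 16': [0, 0, 16]
After 'pick 2': [0, 0, 16, 0]
After 'gt': [0, 0, 1]
After 'push 18': [0, 0, 1, 18]
After 'eq': [0, 0, 0]

Answer: [0, 0, 0]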